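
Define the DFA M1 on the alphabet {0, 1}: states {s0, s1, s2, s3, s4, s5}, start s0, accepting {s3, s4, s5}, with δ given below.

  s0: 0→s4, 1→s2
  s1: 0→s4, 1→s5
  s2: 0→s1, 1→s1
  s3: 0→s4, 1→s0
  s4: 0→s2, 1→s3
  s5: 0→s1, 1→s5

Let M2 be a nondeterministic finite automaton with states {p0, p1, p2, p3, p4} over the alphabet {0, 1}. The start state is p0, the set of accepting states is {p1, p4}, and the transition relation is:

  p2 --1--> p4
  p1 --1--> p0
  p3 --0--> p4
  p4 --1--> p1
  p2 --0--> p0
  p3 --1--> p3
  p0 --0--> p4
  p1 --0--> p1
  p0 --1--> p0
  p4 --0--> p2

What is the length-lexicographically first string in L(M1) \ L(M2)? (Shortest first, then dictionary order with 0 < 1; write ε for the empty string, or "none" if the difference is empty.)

100

The string 100 is accepted by M1 but not by M2.
No shorter string lies in the difference, and 100 is the lexicographically first length-3 string in L(M1) \ L(M2).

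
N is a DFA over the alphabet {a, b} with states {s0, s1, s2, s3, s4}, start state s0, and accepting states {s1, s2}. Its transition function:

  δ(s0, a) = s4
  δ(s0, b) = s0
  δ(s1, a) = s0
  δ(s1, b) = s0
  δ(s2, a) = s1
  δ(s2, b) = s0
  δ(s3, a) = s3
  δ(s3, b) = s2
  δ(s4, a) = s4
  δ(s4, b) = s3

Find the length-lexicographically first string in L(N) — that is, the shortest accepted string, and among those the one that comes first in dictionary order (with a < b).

A breadth-first search from s0 reaches an accepting state first via the path s0 → s4 → s3 → s2 on input abb.
No string of length < 3 is accepted (BFS exhausts all shorter strings without reaching an accepting state), and abb is the lexicographically least accepting string of length 3.

abb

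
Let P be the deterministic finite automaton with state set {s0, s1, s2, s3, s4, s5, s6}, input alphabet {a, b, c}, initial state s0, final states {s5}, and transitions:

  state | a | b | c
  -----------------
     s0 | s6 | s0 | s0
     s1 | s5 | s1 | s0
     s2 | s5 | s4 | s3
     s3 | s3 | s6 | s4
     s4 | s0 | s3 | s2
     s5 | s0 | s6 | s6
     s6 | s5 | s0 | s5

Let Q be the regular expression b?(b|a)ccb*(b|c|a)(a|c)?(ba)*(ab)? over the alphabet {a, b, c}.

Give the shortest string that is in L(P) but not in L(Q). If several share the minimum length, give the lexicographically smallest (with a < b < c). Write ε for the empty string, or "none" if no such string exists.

aa

The string aa is accepted by P but not by Q.
No shorter string lies in the difference, and aa is the lexicographically first length-2 string in L(P) \ L(Q).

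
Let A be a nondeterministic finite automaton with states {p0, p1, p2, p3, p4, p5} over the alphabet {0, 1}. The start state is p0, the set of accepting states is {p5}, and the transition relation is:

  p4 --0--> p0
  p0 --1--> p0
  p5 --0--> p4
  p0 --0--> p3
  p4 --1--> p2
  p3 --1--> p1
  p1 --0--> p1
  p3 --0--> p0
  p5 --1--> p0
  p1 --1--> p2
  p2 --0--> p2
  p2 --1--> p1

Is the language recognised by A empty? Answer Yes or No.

The states reachable from the start state are {p0, p1, p2, p3}.
None of the accepting states {p5} is reachable, so no string is accepted and L(A) = ∅.

Yes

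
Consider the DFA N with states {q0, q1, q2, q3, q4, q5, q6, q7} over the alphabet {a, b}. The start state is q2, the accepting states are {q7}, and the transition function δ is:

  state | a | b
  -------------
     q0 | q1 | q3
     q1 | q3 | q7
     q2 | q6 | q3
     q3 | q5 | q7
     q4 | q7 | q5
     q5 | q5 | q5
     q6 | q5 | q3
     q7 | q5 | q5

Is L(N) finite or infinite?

finite

The useful states (reachable from q2 and able to reach an accepting state) are {q2, q3, q6, q7}.
Restricted to these states the transition graph has no cycle, so every accepting path has bounded length and L is finite.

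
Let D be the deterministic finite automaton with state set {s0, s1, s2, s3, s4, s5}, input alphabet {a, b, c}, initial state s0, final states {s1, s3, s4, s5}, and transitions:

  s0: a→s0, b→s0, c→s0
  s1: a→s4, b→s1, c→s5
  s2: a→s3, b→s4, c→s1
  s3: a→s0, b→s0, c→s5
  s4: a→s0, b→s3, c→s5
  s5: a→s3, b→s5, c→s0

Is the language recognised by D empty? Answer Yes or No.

Yes

The states reachable from the start state are {s0}.
None of the accepting states {s1, s3, s4, s5} is reachable, so no string is accepted and L(D) = ∅.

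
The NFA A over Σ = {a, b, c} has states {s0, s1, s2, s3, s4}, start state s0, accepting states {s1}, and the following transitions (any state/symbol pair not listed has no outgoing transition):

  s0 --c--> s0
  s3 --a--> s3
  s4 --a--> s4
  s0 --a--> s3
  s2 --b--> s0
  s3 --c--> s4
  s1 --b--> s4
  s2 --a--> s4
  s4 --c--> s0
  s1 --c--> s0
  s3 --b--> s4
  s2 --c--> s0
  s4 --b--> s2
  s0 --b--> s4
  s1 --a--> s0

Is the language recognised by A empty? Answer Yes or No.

Yes

The states reachable from the start state are {s0, s2, s3, s4}.
None of the accepting states {s1} is reachable, so no string is accepted and L(A) = ∅.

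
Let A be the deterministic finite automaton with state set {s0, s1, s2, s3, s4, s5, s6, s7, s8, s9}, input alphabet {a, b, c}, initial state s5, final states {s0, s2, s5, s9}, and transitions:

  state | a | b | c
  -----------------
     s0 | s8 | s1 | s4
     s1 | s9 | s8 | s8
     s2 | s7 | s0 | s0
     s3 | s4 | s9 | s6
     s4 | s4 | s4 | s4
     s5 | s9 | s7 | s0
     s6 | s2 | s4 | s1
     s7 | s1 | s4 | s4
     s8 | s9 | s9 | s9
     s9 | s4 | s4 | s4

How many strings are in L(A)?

The useful subgraph on states {s0, s1, s5, s7, s8, s9} is acyclic, so L(A) is finite; the longest accepting path visits 5 useful states, giving maximum string length 4.
Counting accepting paths from s5 by length: 1 of length 0, 2 of length 1, 5 of length 3, 12 of length 4. Total 20.

20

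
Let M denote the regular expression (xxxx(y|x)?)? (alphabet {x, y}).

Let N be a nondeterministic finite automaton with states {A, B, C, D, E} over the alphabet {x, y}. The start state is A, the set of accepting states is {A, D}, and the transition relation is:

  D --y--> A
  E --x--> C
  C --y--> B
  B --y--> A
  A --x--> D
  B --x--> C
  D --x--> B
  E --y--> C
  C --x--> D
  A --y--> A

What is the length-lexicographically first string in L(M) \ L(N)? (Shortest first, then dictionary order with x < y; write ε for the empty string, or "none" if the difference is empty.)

xxxxx

The string xxxxx is accepted by M but not by N.
No shorter string lies in the difference, and xxxxx is the lexicographically first length-5 string in L(M) \ L(N).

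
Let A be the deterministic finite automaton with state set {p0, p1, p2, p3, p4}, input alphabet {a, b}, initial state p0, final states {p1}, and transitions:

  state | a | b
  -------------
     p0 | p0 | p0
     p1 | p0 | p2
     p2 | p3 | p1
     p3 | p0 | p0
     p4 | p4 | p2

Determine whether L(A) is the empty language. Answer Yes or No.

The states reachable from the start state are {p0}.
None of the accepting states {p1} is reachable, so no string is accepted and L(A) = ∅.

Yes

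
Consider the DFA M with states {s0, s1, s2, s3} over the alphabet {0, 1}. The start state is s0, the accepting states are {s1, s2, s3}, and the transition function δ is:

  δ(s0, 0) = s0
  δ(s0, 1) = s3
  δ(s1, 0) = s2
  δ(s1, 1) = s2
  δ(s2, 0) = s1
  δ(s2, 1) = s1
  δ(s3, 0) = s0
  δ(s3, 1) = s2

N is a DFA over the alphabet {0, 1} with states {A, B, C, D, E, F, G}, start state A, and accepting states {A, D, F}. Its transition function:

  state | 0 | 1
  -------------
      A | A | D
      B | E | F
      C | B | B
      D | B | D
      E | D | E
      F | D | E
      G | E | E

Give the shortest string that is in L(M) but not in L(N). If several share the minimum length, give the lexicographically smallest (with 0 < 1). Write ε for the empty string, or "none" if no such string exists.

110

The string 110 is accepted by M but not by N.
No shorter string lies in the difference, and 110 is the lexicographically first length-3 string in L(M) \ L(N).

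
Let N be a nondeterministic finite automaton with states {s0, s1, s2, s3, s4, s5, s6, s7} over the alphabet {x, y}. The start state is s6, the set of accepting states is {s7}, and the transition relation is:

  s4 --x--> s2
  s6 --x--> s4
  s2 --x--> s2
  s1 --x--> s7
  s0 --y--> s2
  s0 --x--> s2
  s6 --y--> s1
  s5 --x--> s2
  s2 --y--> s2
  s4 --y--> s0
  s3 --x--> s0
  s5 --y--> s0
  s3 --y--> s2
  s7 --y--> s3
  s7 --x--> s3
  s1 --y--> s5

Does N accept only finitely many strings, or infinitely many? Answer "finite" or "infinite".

finite

The useful states (reachable from s6 and able to reach an accepting state) are {s1, s6, s7}.
Restricted to these states the transition graph has no cycle, so every accepting path has bounded length and L is finite.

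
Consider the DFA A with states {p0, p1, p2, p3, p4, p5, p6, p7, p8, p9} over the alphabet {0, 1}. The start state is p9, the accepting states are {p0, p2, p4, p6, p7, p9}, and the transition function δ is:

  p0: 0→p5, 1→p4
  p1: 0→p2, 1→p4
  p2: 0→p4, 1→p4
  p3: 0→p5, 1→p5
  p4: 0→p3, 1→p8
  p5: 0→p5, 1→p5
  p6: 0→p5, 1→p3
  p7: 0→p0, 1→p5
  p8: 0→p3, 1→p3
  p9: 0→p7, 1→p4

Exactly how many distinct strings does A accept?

The useful subgraph on states {p0, p4, p7, p9} is acyclic, so L(A) is finite; the longest accepting path visits 4 useful states, giving maximum string length 3.
Counting accepting paths from p9 by length: 1 of length 0, 2 of length 1, 1 of length 2, 1 of length 3. Total 5.

5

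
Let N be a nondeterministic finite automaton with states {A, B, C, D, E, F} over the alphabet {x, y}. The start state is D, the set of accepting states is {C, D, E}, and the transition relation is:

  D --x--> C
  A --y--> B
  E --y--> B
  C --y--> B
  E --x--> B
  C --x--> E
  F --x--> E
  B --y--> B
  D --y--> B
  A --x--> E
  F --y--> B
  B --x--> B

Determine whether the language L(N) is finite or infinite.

finite

The useful states (reachable from D and able to reach an accepting state) are {C, D, E}.
Restricted to these states the transition graph has no cycle, so every accepting path has bounded length and L is finite.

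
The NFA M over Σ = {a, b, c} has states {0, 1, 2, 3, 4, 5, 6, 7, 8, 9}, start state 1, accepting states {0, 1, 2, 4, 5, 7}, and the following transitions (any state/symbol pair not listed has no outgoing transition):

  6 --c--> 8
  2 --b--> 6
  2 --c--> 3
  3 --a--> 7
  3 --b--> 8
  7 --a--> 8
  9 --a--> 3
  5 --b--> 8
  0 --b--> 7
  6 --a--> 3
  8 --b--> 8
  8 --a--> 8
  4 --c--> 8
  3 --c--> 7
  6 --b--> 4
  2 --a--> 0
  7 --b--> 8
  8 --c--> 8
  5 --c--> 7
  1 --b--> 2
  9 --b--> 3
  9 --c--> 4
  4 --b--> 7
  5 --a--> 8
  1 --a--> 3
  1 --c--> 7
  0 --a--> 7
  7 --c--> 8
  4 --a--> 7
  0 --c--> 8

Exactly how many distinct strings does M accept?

The useful subgraph on states {0, 1, 2, 3, 4, 6, 7} is acyclic, so L(M) is finite; the longest accepting path visits 5 useful states, giving maximum string length 4.
Counting accepting paths from 1 by length: 1 of length 0, 2 of length 1, 3 of length 2, 5 of length 3, 4 of length 4. Total 15.

15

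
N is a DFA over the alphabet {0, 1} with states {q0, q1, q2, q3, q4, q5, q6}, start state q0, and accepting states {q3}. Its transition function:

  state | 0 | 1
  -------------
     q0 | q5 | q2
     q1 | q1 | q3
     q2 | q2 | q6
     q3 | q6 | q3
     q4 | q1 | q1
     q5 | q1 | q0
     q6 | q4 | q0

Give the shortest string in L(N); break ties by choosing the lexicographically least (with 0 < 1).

001

A breadth-first search from q0 reaches an accepting state first via the path q0 → q5 → q1 → q3 on input 001.
No string of length < 3 is accepted (BFS exhausts all shorter strings without reaching an accepting state), and 001 is the lexicographically least accepting string of length 3.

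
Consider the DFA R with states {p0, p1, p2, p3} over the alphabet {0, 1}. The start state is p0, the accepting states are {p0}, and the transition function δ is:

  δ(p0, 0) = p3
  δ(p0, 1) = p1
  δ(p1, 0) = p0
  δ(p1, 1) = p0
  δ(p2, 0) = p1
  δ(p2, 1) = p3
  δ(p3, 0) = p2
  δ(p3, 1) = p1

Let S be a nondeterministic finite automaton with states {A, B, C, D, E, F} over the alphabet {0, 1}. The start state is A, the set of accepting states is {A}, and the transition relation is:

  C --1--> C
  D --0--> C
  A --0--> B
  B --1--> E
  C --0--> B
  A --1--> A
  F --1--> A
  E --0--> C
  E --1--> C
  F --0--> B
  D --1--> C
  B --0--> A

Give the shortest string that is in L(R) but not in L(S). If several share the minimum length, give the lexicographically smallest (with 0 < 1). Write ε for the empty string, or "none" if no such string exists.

The string 10 is accepted by R but not by S.
No shorter string lies in the difference, and 10 is the lexicographically first length-2 string in L(R) \ L(S).

10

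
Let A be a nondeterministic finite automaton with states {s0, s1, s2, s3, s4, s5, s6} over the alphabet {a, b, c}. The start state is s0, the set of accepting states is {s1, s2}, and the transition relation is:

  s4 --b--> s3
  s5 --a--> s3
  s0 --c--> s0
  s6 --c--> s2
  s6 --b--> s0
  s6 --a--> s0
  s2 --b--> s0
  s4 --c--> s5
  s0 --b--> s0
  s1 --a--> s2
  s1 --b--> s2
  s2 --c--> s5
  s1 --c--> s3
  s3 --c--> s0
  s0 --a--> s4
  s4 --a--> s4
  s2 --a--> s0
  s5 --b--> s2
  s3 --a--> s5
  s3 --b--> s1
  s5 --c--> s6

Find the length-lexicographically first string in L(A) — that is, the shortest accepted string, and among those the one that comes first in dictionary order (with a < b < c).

A breadth-first search from s0 reaches an accepting state first via the path s0 → s4 → s3 → s1 on input abb.
No string of length < 3 is accepted (BFS exhausts all shorter strings without reaching an accepting state), and abb is the lexicographically least accepting string of length 3.

abb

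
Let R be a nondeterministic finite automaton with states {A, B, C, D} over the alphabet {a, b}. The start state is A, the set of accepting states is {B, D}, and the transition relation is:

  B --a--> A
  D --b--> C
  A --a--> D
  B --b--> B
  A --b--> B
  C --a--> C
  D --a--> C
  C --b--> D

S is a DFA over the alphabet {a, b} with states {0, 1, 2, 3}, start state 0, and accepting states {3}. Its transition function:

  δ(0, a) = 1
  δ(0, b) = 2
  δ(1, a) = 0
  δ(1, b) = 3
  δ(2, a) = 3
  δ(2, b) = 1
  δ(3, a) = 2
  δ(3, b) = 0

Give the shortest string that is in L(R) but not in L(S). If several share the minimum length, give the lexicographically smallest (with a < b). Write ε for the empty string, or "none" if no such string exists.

a

The string a is accepted by R but not by S.
No shorter string lies in the difference, and a is the lexicographically first length-1 string in L(R) \ L(S).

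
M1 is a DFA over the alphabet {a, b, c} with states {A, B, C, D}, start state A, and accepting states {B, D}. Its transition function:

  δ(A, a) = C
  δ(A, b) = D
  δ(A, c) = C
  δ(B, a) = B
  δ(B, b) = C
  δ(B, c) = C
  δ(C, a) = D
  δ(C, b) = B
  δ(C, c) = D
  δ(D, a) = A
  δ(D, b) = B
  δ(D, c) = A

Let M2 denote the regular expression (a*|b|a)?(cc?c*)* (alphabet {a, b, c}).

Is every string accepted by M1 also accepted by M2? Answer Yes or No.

The string ab is in L(M1) but not in L(M2).
So L(M1) ⊄ L(M2).

No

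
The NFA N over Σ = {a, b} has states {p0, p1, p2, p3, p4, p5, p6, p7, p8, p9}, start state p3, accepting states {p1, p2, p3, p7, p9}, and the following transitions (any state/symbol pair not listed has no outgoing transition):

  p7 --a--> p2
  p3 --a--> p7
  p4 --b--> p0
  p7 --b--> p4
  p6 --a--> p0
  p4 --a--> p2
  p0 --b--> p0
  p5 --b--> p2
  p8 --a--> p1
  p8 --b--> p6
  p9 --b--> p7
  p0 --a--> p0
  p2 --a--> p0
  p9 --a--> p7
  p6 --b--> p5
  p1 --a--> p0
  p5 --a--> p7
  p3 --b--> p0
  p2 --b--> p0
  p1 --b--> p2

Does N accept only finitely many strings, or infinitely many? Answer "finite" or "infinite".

The useful states (reachable from p3 and able to reach an accepting state) are {p2, p3, p4, p7}.
Restricted to these states the transition graph has no cycle, so every accepting path has bounded length and L is finite.

finite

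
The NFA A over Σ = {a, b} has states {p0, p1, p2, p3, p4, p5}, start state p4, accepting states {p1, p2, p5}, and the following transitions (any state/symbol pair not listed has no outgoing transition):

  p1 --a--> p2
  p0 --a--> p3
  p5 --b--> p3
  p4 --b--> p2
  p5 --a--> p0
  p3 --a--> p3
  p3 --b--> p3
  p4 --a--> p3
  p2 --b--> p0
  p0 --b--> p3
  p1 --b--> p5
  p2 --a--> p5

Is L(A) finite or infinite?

The useful states (reachable from p4 and able to reach an accepting state) are {p2, p4, p5}.
Restricted to these states the transition graph has no cycle, so every accepting path has bounded length and L is finite.

finite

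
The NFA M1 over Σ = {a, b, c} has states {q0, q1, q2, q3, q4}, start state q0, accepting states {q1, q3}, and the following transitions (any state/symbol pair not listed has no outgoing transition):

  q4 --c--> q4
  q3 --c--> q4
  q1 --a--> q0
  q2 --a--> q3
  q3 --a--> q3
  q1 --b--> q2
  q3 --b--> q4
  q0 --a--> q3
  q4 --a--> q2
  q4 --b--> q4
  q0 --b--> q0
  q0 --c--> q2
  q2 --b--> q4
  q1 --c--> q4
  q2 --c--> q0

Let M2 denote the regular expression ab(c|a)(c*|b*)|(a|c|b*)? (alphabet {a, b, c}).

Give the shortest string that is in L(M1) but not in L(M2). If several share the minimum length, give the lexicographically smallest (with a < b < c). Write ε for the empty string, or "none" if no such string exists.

aa

The string aa is accepted by M1 but not by M2.
No shorter string lies in the difference, and aa is the lexicographically first length-2 string in L(M1) \ L(M2).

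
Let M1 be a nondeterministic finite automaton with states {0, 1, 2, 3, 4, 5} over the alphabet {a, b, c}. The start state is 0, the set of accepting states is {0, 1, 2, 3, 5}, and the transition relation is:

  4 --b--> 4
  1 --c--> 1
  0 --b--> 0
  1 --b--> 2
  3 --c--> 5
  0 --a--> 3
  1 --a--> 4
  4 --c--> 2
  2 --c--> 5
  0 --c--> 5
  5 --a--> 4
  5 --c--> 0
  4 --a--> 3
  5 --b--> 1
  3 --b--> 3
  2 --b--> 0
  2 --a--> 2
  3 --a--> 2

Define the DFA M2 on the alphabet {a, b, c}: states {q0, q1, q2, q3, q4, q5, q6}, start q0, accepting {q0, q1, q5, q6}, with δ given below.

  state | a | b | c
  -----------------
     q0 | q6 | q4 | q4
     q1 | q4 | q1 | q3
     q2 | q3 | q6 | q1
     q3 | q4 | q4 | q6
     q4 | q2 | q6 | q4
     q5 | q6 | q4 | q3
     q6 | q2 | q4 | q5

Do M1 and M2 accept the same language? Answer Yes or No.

The string b is accepted by M1 but rejected by M2.
So L(M1) ≠ L(M2).

No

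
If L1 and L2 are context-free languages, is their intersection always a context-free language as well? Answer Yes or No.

{aⁿbⁿcᵐ : m,n≥0} and {aᵐbⁿcⁿ : m,n≥0} are both context-free, but their intersection {aⁿbⁿcⁿ : n≥0} is not (pumping lemma).

No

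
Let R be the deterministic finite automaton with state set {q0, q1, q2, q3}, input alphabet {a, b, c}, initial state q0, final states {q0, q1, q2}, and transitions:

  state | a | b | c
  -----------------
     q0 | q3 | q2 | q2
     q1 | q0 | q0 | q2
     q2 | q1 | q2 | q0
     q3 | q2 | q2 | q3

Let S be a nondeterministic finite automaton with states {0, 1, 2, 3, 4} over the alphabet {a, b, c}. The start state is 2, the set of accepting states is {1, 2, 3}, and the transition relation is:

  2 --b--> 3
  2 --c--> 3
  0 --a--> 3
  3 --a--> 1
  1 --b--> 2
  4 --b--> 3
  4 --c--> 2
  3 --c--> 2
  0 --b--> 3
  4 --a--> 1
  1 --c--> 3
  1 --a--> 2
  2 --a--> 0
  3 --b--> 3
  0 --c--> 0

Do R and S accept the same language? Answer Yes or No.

Exploring the product automaton R × S from the start pair (q0, 2), following both machines on each input symbol, reaches 4 state pairs: (q0, 2), (q3, 0), (q2, 3), (q1, 1).
R accepts in {q0, q1, q2} and S accepts in {1, 2, 3}. In every reachable pair the two components are either both accepting — (q0, 2), (q2, 3), (q1, 1) — or both non-accepting, so no string is accepted by exactly one of the machines: L(R) \ L(S) and L(S) \ L(R) are both empty.
Hence every string is accepted by R iff it is accepted by S, and the two languages coincide.

Yes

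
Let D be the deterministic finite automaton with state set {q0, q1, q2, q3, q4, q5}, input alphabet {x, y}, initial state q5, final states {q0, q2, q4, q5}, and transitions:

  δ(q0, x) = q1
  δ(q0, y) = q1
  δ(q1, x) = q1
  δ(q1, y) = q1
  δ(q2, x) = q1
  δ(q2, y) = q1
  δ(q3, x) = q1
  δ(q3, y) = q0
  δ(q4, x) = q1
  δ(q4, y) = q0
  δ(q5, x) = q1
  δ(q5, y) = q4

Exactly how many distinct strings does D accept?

The useful subgraph on states {q0, q4, q5} is acyclic, so L(D) is finite; the longest accepting path visits 3 useful states, giving maximum string length 2.
Counting accepting paths from q5 by length: 1 of length 0, 1 of length 1, 1 of length 2. Total 3.

3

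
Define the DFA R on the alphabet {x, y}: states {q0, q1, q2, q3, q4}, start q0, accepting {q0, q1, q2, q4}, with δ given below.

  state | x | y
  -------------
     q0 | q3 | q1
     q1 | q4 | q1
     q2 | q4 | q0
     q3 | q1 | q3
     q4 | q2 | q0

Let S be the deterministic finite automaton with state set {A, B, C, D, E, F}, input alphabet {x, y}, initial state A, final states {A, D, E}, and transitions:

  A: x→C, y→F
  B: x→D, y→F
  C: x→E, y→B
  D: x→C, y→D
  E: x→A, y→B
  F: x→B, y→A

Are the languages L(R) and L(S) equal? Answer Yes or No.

The string y is accepted by R but rejected by S.
So L(R) ≠ L(S).

No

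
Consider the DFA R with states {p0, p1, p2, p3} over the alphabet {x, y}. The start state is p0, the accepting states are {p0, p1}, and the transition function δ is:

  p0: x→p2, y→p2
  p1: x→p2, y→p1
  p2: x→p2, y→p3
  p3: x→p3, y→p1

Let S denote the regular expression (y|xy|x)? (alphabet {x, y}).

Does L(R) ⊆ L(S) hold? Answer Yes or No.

The string xyy is in L(R) but not in L(S).
So L(R) ⊄ L(S).

No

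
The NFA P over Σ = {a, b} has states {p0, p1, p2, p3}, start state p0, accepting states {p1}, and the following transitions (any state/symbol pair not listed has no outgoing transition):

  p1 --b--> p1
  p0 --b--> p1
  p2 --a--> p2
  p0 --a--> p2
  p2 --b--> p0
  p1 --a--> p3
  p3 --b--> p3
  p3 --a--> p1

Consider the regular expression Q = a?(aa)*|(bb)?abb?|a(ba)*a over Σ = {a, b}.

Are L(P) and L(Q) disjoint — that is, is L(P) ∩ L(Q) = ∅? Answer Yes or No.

The string abb is accepted by both P and Q.
Hence L(P) ∩ L(Q) ≠ ∅.

No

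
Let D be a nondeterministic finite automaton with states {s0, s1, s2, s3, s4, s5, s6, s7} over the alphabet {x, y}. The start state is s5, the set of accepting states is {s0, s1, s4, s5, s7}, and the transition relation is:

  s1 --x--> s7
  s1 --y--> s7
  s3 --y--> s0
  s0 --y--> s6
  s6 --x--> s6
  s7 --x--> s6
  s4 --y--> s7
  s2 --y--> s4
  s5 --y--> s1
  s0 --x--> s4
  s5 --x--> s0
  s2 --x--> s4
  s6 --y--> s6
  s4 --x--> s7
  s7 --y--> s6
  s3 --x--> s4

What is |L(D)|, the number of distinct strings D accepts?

8

The useful subgraph on states {s0, s1, s4, s5, s7} is acyclic, so L(D) is finite; the longest accepting path visits 4 useful states, giving maximum string length 3.
Counting accepting paths from s5 by length: 1 of length 0, 2 of length 1, 3 of length 2, 2 of length 3. Total 8.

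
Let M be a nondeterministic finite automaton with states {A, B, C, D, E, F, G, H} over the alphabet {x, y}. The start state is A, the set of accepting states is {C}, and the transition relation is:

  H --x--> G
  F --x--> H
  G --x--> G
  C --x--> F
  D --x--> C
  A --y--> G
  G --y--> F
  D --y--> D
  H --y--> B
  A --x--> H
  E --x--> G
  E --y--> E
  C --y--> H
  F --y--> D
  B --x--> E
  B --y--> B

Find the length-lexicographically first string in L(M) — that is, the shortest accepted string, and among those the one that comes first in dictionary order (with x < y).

A breadth-first search from A reaches an accepting state first via the path A → G → F → D → C on input yyyx.
No string of length < 4 is accepted (BFS exhausts all shorter strings without reaching an accepting state), and yyyx is the lexicographically least accepting string of length 4.

yyyx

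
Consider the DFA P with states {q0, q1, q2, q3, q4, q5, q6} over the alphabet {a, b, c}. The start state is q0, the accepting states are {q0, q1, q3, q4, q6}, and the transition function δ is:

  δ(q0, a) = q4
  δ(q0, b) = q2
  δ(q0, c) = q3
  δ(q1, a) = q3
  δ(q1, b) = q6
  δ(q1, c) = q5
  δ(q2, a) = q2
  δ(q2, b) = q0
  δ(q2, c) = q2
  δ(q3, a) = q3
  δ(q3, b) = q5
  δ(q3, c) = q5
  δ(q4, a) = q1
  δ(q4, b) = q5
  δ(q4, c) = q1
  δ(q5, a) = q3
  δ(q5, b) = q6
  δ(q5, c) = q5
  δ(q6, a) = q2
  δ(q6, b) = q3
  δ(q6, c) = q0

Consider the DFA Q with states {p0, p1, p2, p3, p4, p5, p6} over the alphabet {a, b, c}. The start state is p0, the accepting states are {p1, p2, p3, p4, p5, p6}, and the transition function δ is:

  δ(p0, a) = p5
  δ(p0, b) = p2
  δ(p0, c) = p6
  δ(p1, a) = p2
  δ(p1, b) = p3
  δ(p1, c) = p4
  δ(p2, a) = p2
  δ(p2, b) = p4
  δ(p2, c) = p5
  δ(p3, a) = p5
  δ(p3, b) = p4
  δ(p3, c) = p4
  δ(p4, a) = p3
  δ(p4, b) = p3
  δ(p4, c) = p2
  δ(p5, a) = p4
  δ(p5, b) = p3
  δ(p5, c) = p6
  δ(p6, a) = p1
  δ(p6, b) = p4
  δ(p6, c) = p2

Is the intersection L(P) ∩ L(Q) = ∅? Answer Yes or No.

No

The string a is accepted by both P and Q.
Hence L(P) ∩ L(Q) ≠ ∅.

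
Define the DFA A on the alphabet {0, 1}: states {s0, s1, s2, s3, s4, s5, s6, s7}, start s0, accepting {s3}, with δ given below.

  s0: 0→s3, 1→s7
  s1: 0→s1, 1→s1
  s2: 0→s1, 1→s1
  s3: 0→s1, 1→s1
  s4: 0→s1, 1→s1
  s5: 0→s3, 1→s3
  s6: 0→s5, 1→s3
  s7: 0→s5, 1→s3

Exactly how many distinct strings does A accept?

The useful subgraph on states {s0, s3, s5, s7} is acyclic, so L(A) is finite; the longest accepting path visits 4 useful states, giving maximum string length 3.
Counting accepting paths from s0 by length: 1 of length 1, 1 of length 2, 2 of length 3. Total 4.

4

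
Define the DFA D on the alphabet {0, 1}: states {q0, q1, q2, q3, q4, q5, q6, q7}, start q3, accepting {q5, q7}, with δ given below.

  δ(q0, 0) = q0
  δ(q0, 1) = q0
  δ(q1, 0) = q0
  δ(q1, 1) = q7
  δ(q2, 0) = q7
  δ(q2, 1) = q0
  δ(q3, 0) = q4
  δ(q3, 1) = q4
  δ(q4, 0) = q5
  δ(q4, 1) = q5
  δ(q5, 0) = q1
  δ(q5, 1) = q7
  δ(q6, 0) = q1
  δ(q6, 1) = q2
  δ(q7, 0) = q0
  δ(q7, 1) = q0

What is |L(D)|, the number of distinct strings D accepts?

12

The useful subgraph on states {q1, q3, q4, q5, q7} is acyclic, so L(D) is finite; the longest accepting path visits 5 useful states, giving maximum string length 4.
Counting accepting paths from q3 by length: 4 of length 2, 4 of length 3, 4 of length 4. Total 12.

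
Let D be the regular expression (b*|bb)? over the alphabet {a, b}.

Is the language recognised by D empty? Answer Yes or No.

The empty string ε matches the expression, so it belongs to L(D).
Since L(D) contains at least one string, it is not empty.

No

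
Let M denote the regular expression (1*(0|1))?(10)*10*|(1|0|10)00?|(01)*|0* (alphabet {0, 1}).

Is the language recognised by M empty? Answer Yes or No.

No

The empty string ε matches the expression, so it belongs to L(M).
Since L(M) contains at least one string, it is not empty.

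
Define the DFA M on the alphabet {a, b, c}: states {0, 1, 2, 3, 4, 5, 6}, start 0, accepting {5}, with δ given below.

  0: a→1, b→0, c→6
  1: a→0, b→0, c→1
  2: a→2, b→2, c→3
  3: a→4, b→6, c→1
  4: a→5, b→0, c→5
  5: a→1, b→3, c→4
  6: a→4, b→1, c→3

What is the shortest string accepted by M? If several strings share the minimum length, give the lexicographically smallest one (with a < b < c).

caa

A breadth-first search from 0 reaches an accepting state first via the path 0 → 6 → 4 → 5 on input caa.
No string of length < 3 is accepted (BFS exhausts all shorter strings without reaching an accepting state), and caa is the lexicographically least accepting string of length 3.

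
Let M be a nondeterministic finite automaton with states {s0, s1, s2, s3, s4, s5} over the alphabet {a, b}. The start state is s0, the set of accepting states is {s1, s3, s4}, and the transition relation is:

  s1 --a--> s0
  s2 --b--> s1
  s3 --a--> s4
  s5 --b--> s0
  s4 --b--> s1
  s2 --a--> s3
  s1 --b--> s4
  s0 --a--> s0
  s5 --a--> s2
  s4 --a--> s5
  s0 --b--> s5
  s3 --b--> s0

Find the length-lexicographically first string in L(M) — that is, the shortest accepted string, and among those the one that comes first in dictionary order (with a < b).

A breadth-first search from s0 reaches an accepting state first via the path s0 → s5 → s2 → s3 on input baa.
No string of length < 3 is accepted (BFS exhausts all shorter strings without reaching an accepting state), and baa is the lexicographically least accepting string of length 3.

baa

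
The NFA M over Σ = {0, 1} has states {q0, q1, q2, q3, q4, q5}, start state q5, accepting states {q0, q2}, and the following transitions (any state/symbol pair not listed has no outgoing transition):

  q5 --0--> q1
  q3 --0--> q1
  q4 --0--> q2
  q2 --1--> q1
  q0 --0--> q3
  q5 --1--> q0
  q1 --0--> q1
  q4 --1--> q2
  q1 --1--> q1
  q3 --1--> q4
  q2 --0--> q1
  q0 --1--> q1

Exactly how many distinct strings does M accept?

The useful subgraph on states {q0, q2, q3, q4, q5} is acyclic, so L(M) is finite; the longest accepting path visits 5 useful states, giving maximum string length 4.
Counting accepting paths from q5 by length: 1 of length 1, 2 of length 4. Total 3.

3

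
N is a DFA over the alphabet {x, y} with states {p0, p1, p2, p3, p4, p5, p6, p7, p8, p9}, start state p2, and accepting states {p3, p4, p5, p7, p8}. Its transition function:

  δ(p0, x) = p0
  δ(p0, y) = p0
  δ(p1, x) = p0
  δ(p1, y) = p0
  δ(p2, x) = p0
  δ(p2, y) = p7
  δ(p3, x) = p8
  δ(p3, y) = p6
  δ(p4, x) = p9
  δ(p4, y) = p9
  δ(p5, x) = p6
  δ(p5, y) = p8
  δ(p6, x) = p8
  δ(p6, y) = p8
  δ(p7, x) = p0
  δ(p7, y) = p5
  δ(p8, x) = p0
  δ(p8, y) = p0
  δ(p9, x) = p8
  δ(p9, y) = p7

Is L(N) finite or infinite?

finite

The useful states (reachable from p2 and able to reach an accepting state) are {p2, p5, p6, p7, p8}.
Restricted to these states the transition graph has no cycle, so every accepting path has bounded length and L is finite.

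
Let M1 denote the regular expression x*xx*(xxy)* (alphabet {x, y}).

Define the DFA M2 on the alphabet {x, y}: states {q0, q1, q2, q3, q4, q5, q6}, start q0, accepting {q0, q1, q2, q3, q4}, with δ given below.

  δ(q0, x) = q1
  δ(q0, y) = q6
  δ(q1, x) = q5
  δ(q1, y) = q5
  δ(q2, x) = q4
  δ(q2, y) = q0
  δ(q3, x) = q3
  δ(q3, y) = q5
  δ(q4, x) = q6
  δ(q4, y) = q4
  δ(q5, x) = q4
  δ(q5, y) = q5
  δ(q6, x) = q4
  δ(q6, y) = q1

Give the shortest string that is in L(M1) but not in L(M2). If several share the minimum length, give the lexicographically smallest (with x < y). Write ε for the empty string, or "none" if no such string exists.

xx

The string xx is accepted by M1 but not by M2.
No shorter string lies in the difference, and xx is the lexicographically first length-2 string in L(M1) \ L(M2).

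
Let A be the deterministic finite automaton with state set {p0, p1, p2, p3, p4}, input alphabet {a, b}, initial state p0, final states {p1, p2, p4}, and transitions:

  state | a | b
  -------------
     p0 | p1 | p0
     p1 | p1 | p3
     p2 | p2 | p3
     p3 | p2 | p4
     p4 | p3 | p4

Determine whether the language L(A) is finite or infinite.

infinite

State p0 is reachable from the start and can reach an accepting state, and it lies on the cycle p0 → p0.
Traversing that cycle any number of times yields accepted strings of unbounded length, so the language is infinite.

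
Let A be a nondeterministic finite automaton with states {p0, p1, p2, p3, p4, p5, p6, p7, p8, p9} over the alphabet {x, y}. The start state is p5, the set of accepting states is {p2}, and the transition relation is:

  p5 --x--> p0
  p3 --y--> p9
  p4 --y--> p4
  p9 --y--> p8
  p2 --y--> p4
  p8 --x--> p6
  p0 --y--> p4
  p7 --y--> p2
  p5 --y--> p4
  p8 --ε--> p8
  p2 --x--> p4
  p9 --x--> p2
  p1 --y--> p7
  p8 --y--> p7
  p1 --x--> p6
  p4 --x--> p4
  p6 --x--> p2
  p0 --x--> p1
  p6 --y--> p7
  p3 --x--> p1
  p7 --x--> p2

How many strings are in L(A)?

5

The useful subgraph on states {p0, p1, p2, p5, p6, p7} is acyclic, so L(A) is finite; the longest accepting path visits 6 useful states, giving maximum string length 5.
Counting accepting paths from p5 by length: 3 of length 4, 2 of length 5. Total 5.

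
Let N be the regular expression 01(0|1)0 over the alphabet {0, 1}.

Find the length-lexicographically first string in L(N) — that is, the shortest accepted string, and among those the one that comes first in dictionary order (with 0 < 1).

By inspection of the expression, no string of length less than 4 matches, and 0100 is the lexicographically first match of length 4.

0100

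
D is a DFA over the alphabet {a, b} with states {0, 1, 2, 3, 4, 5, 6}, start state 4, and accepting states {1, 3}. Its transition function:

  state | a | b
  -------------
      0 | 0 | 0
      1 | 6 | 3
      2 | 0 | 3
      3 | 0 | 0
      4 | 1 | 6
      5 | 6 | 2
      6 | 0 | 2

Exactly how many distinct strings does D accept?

4

The useful subgraph on states {1, 2, 3, 4, 6} is acyclic, so L(D) is finite; the longest accepting path visits 5 useful states, giving maximum string length 4.
Counting accepting paths from 4 by length: 1 of length 1, 1 of length 2, 1 of length 3, 1 of length 4. Total 4.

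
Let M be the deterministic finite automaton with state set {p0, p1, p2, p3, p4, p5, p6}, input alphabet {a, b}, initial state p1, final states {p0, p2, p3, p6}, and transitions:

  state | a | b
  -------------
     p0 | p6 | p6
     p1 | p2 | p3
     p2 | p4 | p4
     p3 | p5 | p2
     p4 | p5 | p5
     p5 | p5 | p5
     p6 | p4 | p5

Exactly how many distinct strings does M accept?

The useful subgraph on states {p1, p2, p3} is acyclic, so L(M) is finite; the longest accepting path visits 3 useful states, giving maximum string length 2.
Counting accepting paths from p1 by length: 2 of length 1, 1 of length 2. Total 3.

3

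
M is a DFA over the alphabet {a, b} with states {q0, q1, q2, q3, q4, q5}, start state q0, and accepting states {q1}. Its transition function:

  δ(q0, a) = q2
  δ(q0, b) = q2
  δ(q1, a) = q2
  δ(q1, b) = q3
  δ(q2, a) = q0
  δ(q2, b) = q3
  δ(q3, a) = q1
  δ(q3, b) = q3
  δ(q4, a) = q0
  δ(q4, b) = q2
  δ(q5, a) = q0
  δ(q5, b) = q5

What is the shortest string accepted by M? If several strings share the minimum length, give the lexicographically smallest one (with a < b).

A breadth-first search from q0 reaches an accepting state first via the path q0 → q2 → q3 → q1 on input aba.
No string of length < 3 is accepted (BFS exhausts all shorter strings without reaching an accepting state), and aba is the lexicographically least accepting string of length 3.

aba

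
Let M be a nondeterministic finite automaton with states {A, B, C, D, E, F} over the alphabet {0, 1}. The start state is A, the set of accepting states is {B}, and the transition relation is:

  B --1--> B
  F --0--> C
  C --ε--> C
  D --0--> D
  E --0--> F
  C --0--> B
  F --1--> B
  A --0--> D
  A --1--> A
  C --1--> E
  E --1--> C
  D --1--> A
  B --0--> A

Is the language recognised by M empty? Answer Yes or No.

The states reachable from the start state are {A, D}.
None of the accepting states {B} is reachable, so no string is accepted and L(M) = ∅.

Yes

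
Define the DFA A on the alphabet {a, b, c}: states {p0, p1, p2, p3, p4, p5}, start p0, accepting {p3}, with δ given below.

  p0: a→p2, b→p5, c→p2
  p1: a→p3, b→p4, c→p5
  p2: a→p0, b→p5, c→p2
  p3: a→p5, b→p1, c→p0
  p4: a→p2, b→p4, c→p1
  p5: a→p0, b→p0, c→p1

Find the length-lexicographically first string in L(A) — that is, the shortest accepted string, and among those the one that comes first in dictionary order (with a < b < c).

A breadth-first search from p0 reaches an accepting state first via the path p0 → p5 → p1 → p3 on input bca.
No string of length < 3 is accepted (BFS exhausts all shorter strings without reaching an accepting state), and bca is the lexicographically least accepting string of length 3.

bca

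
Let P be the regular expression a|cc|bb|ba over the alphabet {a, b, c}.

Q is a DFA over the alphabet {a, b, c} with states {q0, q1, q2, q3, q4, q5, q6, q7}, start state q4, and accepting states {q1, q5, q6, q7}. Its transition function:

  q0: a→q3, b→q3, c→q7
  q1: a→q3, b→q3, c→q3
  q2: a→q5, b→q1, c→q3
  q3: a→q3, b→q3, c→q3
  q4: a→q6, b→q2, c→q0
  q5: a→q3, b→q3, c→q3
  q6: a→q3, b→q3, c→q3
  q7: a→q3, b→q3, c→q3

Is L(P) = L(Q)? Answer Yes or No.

Converting the expression P to a DFA (subset construction, then merging equivalent states) gives the minimal DFA with states {p0, p1, p2, p3, p4}, start state p0, accepting states {p1} and transitions p0: a→p1, b→p2, c→p3; p1: a→p4, b→p4, c→p4; p2: a→p1, b→p1, c→p4; p3: a→p4, b→p4, c→p1; p4: a→p4, b→p4, c→p4.
Exploring the product automaton P × Q from the start pair (p0, q4), following both machines on each input symbol, reaches 8 state pairs: (p0, q4), (p1, q6), (p2, q2), (p3, q0), (p4, q3), (p1, q5), (p1, q1), (p1, q7).
P accepts in {p1} and Q accepts in {q1, q5, q6, q7}. In every reachable pair the two components are either both accepting — (p1, q6), (p1, q5), (p1, q1), (p1, q7) — or both non-accepting, so no string is accepted by exactly one of the machines: L(P) \ L(Q) and L(Q) \ L(P) are both empty.
Hence every string is accepted by P iff it is accepted by Q, and the two languages coincide.

Yes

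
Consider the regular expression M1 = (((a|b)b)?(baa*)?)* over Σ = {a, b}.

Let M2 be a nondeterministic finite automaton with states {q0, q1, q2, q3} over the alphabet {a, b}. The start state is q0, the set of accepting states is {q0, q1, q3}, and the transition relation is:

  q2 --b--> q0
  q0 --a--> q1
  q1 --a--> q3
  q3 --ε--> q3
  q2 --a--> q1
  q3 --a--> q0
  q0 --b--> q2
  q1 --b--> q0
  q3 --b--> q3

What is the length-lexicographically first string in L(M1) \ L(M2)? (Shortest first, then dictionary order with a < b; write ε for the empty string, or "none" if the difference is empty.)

babb

The string babb is accepted by M1 but not by M2.
No shorter string lies in the difference, and babb is the lexicographically first length-4 string in L(M1) \ L(M2).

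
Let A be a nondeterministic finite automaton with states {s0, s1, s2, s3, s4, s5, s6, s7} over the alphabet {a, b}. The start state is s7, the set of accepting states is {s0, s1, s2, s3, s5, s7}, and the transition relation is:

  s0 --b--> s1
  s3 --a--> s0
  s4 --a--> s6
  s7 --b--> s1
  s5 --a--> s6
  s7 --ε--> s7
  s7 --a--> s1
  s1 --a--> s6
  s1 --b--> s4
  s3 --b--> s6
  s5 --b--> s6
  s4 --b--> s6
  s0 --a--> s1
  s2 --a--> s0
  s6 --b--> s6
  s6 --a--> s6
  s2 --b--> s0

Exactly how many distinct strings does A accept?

The useful subgraph on states {s1, s7} is acyclic, so L(A) is finite; the longest accepting path visits 2 useful states, giving maximum string length 1.
Counting accepting paths from s7 by length: 1 of length 0, 2 of length 1. Total 3.

3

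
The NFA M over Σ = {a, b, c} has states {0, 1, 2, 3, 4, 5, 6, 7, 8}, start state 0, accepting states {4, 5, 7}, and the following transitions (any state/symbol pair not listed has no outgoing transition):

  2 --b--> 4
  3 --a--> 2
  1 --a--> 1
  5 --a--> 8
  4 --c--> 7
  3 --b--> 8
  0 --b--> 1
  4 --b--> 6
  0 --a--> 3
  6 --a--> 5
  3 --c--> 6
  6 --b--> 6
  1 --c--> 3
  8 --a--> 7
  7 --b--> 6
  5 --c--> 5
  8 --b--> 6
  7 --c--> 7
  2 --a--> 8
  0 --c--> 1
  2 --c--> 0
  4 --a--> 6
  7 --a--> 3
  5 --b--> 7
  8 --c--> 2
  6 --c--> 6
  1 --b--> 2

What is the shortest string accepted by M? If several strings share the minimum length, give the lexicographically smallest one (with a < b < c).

A breadth-first search from 0 reaches an accepting state first via the path 0 → 3 → 2 → 4 on input aab.
No string of length < 3 is accepted (BFS exhausts all shorter strings without reaching an accepting state), and aab is the lexicographically least accepting string of length 3.

aab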